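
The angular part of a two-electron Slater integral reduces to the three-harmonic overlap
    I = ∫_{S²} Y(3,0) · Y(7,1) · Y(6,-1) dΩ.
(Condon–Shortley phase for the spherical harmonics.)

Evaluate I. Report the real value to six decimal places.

m-sum 0 ✓  L=16 even ✓  4≤6≤10 ✓
Π(2lᵢ+1) = 7×15×13 = 1365
triangle coeff Δ(3,7,6) = 1/2042040
Σ_t [1,3]: t=1:−1/207360 t=2:+1/57600 t=3:−1/207360 = 1/129600
(3j)²=168/12155 [(3 7 6; 0 0 0)], sign=+1
Σ_t [1,3]: t=1:−1/362880 t=2:+1/69120 t=3:−1/172800 = 43/7257600
(3j)²=1849/170170 [(3 7 6; 0 1 -1)], sign=-1
⇒ 4πI² = 465948/2272985
I = (-1)√(465948/2272985/(4π)) = -0.12772194

-0.127722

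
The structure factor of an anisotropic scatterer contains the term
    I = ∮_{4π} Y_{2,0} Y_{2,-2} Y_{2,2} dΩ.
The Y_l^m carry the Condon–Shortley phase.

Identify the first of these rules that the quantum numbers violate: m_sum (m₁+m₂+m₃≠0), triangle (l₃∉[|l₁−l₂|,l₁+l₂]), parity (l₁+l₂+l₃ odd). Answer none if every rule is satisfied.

m₁+m₂+m₃ = 0 − 2 + 2 = 0  ✓
triangle: |2−2|=0 ≤ l₃=2 ≤ 2+2=4  ✓
parity: l₁+l₂+l₃ = 6 is even  ✓

none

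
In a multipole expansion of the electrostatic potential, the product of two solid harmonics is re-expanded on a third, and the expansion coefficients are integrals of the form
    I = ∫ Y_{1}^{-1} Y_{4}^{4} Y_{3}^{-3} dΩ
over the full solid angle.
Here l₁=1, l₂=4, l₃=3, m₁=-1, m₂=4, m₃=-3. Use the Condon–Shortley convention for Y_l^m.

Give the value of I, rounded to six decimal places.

Rules hold: Σm=0, L=8 even, 3≤3≤5.
N = 3·9·7 = 189
Δ = 2!·0!·6!/9! = 1/252
Racah Σ t=1..1: t=1:−1/36 = -1/36
⇒ 3j(1 4 3; 0 0 0)² = 4/63, sgn +1
Racah Σ t=2..2: t=2:+1/1440 = 1/1440
⇒ 3j(1 4 3; -1 4 -3)² = 1/9, sgn +1
4πI² = N·(3j₀)²·(3jₘ)² = 4/3
I = +1·√(1.33333/4π) = 0.32573501

0.325735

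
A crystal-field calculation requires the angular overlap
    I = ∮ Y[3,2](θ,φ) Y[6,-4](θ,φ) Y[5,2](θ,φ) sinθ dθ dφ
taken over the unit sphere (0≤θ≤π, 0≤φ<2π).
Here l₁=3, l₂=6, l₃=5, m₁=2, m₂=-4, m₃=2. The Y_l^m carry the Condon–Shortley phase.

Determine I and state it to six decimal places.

m-sum 0 ✓  L=14 even ✓  3≤5≤9 ✓
Π(2lᵢ+1) = 7×13×11 = 1001
triangle coeff Δ(3,6,5) = 1/675675
Σ_t [1,3]: t=1:−1/8640 t=2:+1/2304 t=3:−1/8640 = 7/34560
(3j)²=7/429 [(3 6 5; 0 0 0)], sign=-1
Σ_t [0,1]: t=0:+1/34560 t=1:−1/60480 = 1/80640
(3j)²=6/1001 [(3 6 5; 2 -4 2)], sign=-1
⇒ 4πI² = 14/143
I = (+1)√(14/143/(4π)) = 0.08826552

0.088266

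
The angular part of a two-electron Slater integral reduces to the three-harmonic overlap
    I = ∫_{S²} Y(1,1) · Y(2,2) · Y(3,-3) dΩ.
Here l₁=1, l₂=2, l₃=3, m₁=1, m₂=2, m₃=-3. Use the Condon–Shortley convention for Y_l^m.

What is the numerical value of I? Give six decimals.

-0.319865

Checks pass: Σm=0; 6 even; l₃=3∈[1,3].
(2·1+1)(2·2+1)(2·3+1) = 105
Δ: 0! 2! 4! / 7! → 1/105
sum: t=0:+1/4 = 1/4
3j²(1 2 3; 0 0 0) = Δ·Π!·Σ² = 3/35  (sign -1)
sum: t=0:+1/48 = 1/48
3j²(1 2 3; 1 2 -3) = Δ·Π!·Σ² = 1/7  (sign +1)
combine: 4πI² = 105·3/35·1/7 = 9/7
take √, sign -1: I = -0.31986543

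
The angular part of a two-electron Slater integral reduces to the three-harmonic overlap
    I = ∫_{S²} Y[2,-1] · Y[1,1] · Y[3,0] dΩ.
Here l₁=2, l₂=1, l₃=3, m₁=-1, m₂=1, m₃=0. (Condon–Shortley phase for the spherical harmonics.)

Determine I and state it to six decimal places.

0.143048

Checks pass: Σm=0; 6 even; l₃=3∈[1,3].
(2·2+1)(2·1+1)(2·3+1) = 105
Δ: 0! 4! 2! / 7! → 1/105
sum: t=0:+1/4 = 1/4
3j²(2 1 3; 0 0 0) = Δ·Π!·Σ² = 3/35  (sign -1)
sum: t=0:+1/12 = 1/12
3j²(2 1 3; -1 1 0) = Δ·Π!·Σ² = 1/35  (sign -1)
combine: 4πI² = 105·3/35·1/35 = 9/35
take √, sign +1: I = 0.14304817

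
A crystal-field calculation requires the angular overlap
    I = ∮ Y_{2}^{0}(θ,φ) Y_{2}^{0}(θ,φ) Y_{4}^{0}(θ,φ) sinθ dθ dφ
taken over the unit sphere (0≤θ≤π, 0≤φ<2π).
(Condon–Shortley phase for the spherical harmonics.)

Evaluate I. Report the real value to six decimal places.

0.241796

Checks pass: Σm=0; 8 even; l₃=4∈[0,4].
(2·2+1)(2·2+1)(2·4+1) = 225
Δ: 0! 4! 4! / 9! → 1/630
sum: t=0:+1/16 = 1/16
3j²(2 2 4; 0 0 0) = Δ·Π!·Σ² = 2/35  (sign +1)
(m-triple is (0,0,0) — same symbol as above.)
combine: 4πI² = 225·2/35·2/35 = 36/49
take √, sign +1: I = 0.24179554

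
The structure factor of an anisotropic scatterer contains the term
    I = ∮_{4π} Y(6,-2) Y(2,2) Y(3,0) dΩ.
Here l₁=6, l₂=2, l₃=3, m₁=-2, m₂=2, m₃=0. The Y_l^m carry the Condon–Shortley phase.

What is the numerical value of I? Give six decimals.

triangle: need 4≤l₃≤8, have 3; I=0

0.000000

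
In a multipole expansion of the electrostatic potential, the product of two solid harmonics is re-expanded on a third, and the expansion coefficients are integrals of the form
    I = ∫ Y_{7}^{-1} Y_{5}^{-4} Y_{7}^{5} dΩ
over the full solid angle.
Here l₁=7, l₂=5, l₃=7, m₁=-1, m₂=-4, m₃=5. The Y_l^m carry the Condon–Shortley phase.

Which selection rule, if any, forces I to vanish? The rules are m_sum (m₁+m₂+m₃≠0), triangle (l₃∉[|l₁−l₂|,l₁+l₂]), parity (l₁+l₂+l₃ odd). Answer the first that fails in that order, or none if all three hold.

parity

azimuthal sum: -1 − 4 + 5 = 0  ✓
2 ≤ 7 ≤ 12 (triangle on l)  ✓
L = 7 + 5 + 7 = 19 (odd)  ✗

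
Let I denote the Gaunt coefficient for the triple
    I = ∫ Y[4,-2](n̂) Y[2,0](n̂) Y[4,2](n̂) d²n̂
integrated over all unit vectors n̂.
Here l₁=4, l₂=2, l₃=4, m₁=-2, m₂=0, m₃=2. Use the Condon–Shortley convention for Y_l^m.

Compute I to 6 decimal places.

0.065536

Rules hold: Σm=0, L=10 even, 2≤4≤6.
N = 9·5·9 = 405
Δ = 2!·6!·2!/11! = 1/13860
Racah Σ t=0..2: t=0:+1/192 t=1:−1/36 t=2:+1/192 = -5/288
⇒ 3j(4 2 4; 0 0 0)² = 20/693, sgn -1
Racah Σ t=0..2: t=0:+1/2880 t=1:−1/120 t=2:+1/192 = -1/360
⇒ 3j(4 2 4; -2 0 2)² = 16/3465, sgn -1
4πI² = N·(3j₀)²·(3jₘ)² = 320/5929
I = +1·√(0.053972/4π) = 0.06553591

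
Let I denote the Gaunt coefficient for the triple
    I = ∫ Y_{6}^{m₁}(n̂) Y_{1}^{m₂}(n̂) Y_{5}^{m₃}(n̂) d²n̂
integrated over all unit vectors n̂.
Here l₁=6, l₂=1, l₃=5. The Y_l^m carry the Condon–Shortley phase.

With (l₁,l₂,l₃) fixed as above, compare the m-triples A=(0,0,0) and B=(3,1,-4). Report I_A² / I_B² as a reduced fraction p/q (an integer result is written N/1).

12/1

Same 6,1,5: normalisation and zero-m 3j drop out of the ratio.
A: Δ: 2! 10! 0! / 13! → 1/858; sum: t=1:−1/14400 = -1/14400; 3j²(6 1 5; 0 0 0) = Δ·Π!·Σ² = 6/143  (sign +1)
B: Δ: 2! 10! 0! / 13! → 1/858; sum: t=2:+1/725760 = 1/725760; 3j²(6 1 5; 3 1 -4) = Δ·Π!·Σ² = 1/286  (sign -1)
I_A²/I_B² = (6/143)/(1/286) = 12/1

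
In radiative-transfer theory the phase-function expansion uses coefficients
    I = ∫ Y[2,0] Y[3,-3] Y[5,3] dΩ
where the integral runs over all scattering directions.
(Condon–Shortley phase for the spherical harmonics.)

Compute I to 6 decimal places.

Rules hold: Σm=0, L=10 even, 1≤5≤5.
N = 5·7·11 = 385
Δ = 0!·4!·6!/11! = 1/2310
Racah Σ t=0..0: t=0:+1/144 = 1/144
⇒ 3j(2 3 5; 0 0 0)² = 10/231, sgn -1
Racah Σ t=0..0: t=0:+1/2880 = 1/2880
⇒ 3j(2 3 5; 0 -3 3)² = 2/165, sgn +1
4πI² = N·(3j₀)²·(3jₘ)² = 20/99
I = -1·√(0.20202/4π) = -0.12679218

-0.126792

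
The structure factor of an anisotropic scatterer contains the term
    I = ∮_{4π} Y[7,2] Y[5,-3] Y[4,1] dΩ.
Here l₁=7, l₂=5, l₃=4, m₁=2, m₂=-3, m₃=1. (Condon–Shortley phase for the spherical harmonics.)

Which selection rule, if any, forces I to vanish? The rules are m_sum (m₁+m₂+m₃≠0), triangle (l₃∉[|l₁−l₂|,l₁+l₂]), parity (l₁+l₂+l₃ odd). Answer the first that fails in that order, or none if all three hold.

none

m₁+m₂+m₃ = 2 − 3 + 1 = 0  ✓
triangle: |7−5|=2 ≤ l₃=4 ≤ 7+5=12  ✓
parity: l₁+l₂+l₃ = 16 is even  ✓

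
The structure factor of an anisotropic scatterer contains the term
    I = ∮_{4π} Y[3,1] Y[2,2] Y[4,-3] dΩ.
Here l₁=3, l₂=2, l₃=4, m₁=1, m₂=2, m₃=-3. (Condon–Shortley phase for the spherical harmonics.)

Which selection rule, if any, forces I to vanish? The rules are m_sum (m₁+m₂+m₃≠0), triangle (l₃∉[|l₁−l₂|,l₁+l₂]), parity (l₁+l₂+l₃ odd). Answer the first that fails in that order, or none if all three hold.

parity

Σmᵢ = 0  ✓
l₃∈[|l₁−l₂|,l₁+l₂]=[1,5], have l₃=4  ✓
Σlᵢ = 9 ⇒ odd  ✗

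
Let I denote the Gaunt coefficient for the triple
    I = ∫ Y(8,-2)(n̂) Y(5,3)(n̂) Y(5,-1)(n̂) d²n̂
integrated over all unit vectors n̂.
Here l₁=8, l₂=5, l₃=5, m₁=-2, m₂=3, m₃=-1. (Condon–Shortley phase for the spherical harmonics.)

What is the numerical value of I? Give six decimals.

Rules hold: Σm=0, L=18 even, 3≤5≤13.
N = 17·11·11 = 2057
Δ = 8!·8!·2!/19! = 1/37413090
Racah Σ t=3..5: t=3:−1/1036800 t=4:+1/331776 t=5:−1/1036800 = 1/921600
⇒ 3j(8 5 5; 0 0 0)² = 490/46189, sgn -1
Racah Σ t=6..8: t=6:+1/1658880 t=7:−1/3628800 t=8:+1/116121600 = 13/38707200
⇒ 3j(8 5 5; -2 3 -1)² = 39/3553, sgn +1
4πI² = N·(3j₀)²·(3jₘ)² = 1470/6137
I = -1·√(0.239531/4π) = -0.13806248

-0.138062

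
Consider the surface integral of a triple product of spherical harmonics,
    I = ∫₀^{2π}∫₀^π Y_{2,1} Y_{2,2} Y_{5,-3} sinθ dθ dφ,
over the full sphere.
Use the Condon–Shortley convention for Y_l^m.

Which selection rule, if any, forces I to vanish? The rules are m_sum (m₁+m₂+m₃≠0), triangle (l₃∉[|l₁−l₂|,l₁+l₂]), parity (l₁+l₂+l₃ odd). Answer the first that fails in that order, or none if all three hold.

azimuthal sum: 1 + 2 − 3 = 0  ✓
0 ≤ 5 ≤ 4 (triangle on l)  ✗
L = 2 + 2 + 5 = 9 (odd)

triangle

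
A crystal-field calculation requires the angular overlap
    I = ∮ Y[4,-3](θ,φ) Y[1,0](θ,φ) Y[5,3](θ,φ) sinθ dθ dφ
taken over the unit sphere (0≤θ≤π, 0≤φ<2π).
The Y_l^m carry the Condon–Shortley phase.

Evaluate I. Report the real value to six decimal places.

-0.196426

Checks pass: Σm=0; 10 even; l₃=5∈[3,5].
(2·4+1)(2·1+1)(2·5+1) = 297
Δ: 0! 8! 2! / 11! → 1/495
sum: t=0:+1/576 = 1/576
3j²(4 1 5; 0 0 0) = Δ·Π!·Σ² = 5/99  (sign -1)
sum: t=0:+1/5040 = 1/5040
3j²(4 1 5; -3 0 3) = Δ·Π!·Σ² = 16/495  (sign +1)
combine: 4πI² = 297·5/99·16/495 = 16/33
take √, sign -1: I = -0.19642560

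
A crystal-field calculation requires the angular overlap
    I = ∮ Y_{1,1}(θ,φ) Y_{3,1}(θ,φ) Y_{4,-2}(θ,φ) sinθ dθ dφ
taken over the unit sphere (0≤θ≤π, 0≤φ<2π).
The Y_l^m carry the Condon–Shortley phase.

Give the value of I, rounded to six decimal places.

m-sum 0 ✓  L=8 even ✓  2≤4≤4 ✓
Π(2lᵢ+1) = 3×7×9 = 189
triangle coeff Δ(1,3,4) = 1/252
Σ_t [0,0]: t=0:+1/36 = 1/36
(3j)²=4/63 [(1 3 4; 0 0 0)], sign=+1
Σ_t [0,0]: t=0:+1/96 = 1/96
(3j)²=5/84 [(1 3 4; 1 1 -2)], sign=+1
⇒ 4πI² = 5/7
I = (+1)√(5/7/(4π)) = 0.23841361

0.238414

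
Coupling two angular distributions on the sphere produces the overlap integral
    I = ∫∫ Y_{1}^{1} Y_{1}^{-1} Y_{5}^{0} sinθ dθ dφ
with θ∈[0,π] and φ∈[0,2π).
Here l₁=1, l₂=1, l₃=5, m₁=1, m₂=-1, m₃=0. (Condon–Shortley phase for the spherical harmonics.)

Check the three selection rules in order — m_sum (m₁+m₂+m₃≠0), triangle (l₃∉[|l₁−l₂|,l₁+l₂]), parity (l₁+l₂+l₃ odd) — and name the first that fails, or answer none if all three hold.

m₁+m₂+m₃ = 1 − 1 + 0 = 0  ✓
triangle: |1−1|=0 ≤ l₃=5 ≤ 1+1=2  ✗
parity: l₁+l₂+l₃ = 7 is odd

triangle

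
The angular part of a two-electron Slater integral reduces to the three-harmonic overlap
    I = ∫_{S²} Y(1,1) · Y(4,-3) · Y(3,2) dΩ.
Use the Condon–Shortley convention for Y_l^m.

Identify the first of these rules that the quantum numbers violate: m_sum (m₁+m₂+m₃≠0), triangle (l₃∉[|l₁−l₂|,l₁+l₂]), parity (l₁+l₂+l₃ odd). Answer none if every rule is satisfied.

Σmᵢ = 0  ✓
l₃∈[|l₁−l₂|,l₁+l₂]=[3,5], have l₃=3  ✓
Σlᵢ = 8 ⇒ even  ✓

none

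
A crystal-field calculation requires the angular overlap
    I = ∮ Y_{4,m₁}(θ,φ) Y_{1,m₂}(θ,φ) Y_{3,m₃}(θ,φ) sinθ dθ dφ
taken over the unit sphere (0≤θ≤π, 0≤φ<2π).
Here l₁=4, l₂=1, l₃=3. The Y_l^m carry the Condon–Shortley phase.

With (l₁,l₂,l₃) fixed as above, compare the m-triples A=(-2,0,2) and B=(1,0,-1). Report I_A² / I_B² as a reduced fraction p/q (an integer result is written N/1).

l's match ⇒ only the (l;m) 3-j factors differ between A and B.
A: triangle coeff Δ(4,1,3) = 1/252; Σ_t [1,1]: t=1:−1/120 = -1/120; (3j)²=1/21 [(4 1 3; -2 0 2)], sign=+1
B: triangle coeff Δ(4,1,3) = 1/252; Σ_t [1,1]: t=1:−1/48 = -1/48; (3j)²=5/84 [(4 1 3; 1 0 -1)], sign=-1
I_A²/I_B² = (1/21)/(5/84) = 4/5

4/5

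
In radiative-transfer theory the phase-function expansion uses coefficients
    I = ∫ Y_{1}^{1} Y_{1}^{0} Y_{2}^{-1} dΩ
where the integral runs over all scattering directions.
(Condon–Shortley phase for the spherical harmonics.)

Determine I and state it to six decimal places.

-0.218510

m-sum 0 ✓  L=4 even ✓  0≤2≤2 ✓
Π(2lᵢ+1) = 3×3×5 = 45
triangle coeff Δ(1,1,2) = 1/30
Σ_t [0,0]: t=0:+1/1 = 1/1
(3j)²=2/15 [(1 1 2; 0 0 0)], sign=+1
Σ_t [0,0]: t=0:+1/2 = 1/2
(3j)²=1/10 [(1 1 2; 1 0 -1)], sign=-1
⇒ 4πI² = 3/5
I = (-1)√(3/5/(4π)) = -0.21850969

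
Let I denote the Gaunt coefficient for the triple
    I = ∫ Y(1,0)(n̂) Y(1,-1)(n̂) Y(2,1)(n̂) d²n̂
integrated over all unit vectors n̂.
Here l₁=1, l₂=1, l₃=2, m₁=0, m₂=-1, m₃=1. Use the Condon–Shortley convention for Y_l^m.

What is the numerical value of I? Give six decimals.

m-sum 0 ✓  L=4 even ✓  0≤2≤2 ✓
Π(2lᵢ+1) = 3×3×5 = 45
triangle coeff Δ(1,1,2) = 1/30
Σ_t [0,0]: t=0:+1/1 = 1/1
(3j)²=2/15 [(1 1 2; 0 0 0)], sign=+1
Σ_t [0,0]: t=0:+1/2 = 1/2
(3j)²=1/10 [(1 1 2; 0 -1 1)], sign=-1
⇒ 4πI² = 3/5
I = (-1)√(3/5/(4π)) = -0.21850969

-0.218510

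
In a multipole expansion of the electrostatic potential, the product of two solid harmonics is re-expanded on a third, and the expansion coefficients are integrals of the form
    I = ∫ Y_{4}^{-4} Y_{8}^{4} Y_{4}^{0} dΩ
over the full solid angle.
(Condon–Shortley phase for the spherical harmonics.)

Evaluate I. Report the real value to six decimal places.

Checks pass: Σm=0; 16 even; l₃=4∈[4,12].
(2·4+1)(2·8+1)(2·4+1) = 1377
Δ: 8! 0! 8! / 17! → 1/218790
sum: t=4:+1/331776 = 1/331776
3j²(4 8 4; 0 0 0) = Δ·Π!·Σ² = 490/21879  (sign +1)
sum: t=8:+1/23224320 = 1/23224320
3j²(4 8 4; -4 4 0) = Δ·Π!·Σ² = 1/442  (sign +1)
combine: 4πI² = 1377·490/21879·1/442 = 2205/31603
take √, sign +1: I = 0.07451354

0.074514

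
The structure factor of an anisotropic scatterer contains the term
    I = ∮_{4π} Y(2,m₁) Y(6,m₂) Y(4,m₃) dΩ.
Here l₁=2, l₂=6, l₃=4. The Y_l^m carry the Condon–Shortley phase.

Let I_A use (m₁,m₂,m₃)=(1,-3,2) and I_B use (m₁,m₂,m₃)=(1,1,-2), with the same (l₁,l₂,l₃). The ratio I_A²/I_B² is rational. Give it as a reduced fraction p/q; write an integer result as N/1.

l's match ⇒ only the (l;m) 3-j factors differ between A and B.
A: triangle coeff Δ(2,6,4) = 1/6435; Σ_t [1,1]: t=1:−1/8640 = -1/8640; (3j)²=28/715 [(2 6 4; 1 -3 2)], sign=-1
B: triangle coeff Δ(2,6,4) = 1/6435; Σ_t [1,1]: t=1:−1/8640 = -1/8640; (3j)²=14/1287 [(2 6 4; 1 1 -2)], sign=-1
I_A²/I_B² = (28/715)/(14/1287) = 18/5

18/5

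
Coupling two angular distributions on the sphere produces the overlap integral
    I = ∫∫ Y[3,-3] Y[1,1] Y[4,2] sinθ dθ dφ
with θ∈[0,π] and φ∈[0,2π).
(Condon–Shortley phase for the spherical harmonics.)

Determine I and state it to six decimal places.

m-sum 0 ✓  L=8 even ✓  2≤4≤4 ✓
Π(2lᵢ+1) = 7×3×9 = 189
triangle coeff Δ(3,1,4) = 1/252
Σ_t [0,0]: t=0:+1/36 = 1/36
(3j)²=4/63 [(3 1 4; 0 0 0)], sign=+1
Σ_t [0,0]: t=0:+1/1440 = 1/1440
(3j)²=1/252 [(3 1 4; -3 1 2)], sign=+1
⇒ 4πI² = 1/21
I = (+1)√(1/21/(4π)) = 0.06155813

0.061558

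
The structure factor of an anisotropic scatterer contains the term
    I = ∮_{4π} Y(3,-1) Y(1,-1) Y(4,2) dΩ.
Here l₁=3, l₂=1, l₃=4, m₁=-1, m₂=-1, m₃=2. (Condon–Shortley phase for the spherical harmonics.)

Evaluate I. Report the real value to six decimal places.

0.238414

Rules hold: Σm=0, L=8 even, 2≤4≤4.
N = 7·3·9 = 189
Δ = 0!·6!·2!/9! = 1/252
Racah Σ t=0..0: t=0:+1/36 = 1/36
⇒ 3j(3 1 4; 0 0 0)² = 4/63, sgn +1
Racah Σ t=0..0: t=0:+1/96 = 1/96
⇒ 3j(3 1 4; -1 -1 2)² = 5/84, sgn +1
4πI² = N·(3j₀)²·(3jₘ)² = 5/7
I = +1·√(0.714286/4π) = 0.23841361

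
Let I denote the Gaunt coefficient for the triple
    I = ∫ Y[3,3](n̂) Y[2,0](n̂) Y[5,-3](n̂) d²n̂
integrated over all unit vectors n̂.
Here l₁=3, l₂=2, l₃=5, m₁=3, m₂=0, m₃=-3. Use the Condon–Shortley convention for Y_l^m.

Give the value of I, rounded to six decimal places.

-0.126792

Rules hold: Σm=0, L=10 even, 1≤5≤5.
N = 7·5·11 = 385
Δ = 0!·6!·4!/11! = 1/2310
Racah Σ t=0..0: t=0:+1/144 = 1/144
⇒ 3j(3 2 5; 0 0 0)² = 10/231, sgn -1
Racah Σ t=0..0: t=0:+1/2880 = 1/2880
⇒ 3j(3 2 5; 3 0 -3)² = 2/165, sgn +1
4πI² = N·(3j₀)²·(3jₘ)² = 20/99
I = -1·√(0.20202/4π) = -0.12679218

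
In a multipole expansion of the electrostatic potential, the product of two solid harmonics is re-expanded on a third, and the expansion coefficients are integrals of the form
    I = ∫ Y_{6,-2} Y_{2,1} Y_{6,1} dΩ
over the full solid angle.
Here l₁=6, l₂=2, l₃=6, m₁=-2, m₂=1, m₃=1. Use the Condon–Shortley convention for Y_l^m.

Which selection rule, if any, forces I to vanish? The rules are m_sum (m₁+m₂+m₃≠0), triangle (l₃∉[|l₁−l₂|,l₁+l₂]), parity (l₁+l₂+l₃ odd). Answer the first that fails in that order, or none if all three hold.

none

azimuthal sum: -2 + 1 + 1 = 0  ✓
4 ≤ 6 ≤ 8 (triangle on l)  ✓
L = 6 + 2 + 6 = 14 (even)  ✓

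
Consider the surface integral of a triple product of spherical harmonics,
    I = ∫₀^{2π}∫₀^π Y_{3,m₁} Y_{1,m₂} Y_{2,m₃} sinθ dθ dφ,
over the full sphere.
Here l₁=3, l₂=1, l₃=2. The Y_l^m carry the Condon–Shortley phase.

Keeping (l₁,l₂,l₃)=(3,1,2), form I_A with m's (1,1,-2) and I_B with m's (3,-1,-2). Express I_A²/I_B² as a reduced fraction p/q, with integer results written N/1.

1/15

Shared (l₁,l₂,l₃)=(3,1,2): N and (l;000)² cancel in I_A²/I_B².
A: Δ = 2!·4!·0!/7! = 1/105; Racah Σ t=2..2: t=2:+1/48 = 1/48; ⇒ 3j(3 1 2; 1 1 -2)² = 1/105, sgn +1
B: Δ = 2!·4!·0!/7! = 1/105; Racah Σ t=0..0: t=0:+1/48 = 1/48; ⇒ 3j(3 1 2; 3 -1 -2)² = 1/7, sgn +1
I_A²/I_B² = (1/105)/(1/7) = 1/15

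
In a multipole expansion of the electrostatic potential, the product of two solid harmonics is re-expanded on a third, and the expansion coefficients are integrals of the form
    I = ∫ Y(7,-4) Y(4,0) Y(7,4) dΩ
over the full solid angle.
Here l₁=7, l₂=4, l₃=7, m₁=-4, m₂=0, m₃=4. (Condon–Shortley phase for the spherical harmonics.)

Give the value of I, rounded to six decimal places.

-0.116089

Rules hold: Σm=0, L=18 even, 3≤7≤11.
N = 15·9·15 = 2025
Δ = 4!·10!·4!/19! = 1/58198140
Racah Σ t=0..4: t=0:+1/17418240 t=1:−1/622080 t=2:+1/230400 t=3:−1/622080 t=4:+1/17418240 = 1/806400
⇒ 3j(7 4 7; 0 0 0)² = 2268/230945, sgn -1
Racah Σ t=1..4: t=1:−1/130636800 t=2:+1/5806080 t=3:−1/2903040 t=4:+1/17418240 = -1/8164800
⇒ 3j(7 4 7; -4 0 4)² = 11264/1322685, sgn +1
4πI² = N·(3j₀)²·(3jₘ)² = 2985984/17631601
I = -1·√(0.169354/4π) = -0.11608950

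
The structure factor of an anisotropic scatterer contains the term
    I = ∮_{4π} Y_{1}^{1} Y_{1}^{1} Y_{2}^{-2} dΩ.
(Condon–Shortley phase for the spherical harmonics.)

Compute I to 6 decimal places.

0.309019

Checks pass: Σm=0; 4 even; l₃=2∈[0,2].
(2·1+1)(2·1+1)(2·2+1) = 45
Δ: 0! 2! 2! / 5! → 1/30
sum: t=0:+1/1 = 1/1
3j²(1 1 2; 0 0 0) = Δ·Π!·Σ² = 2/15  (sign +1)
sum: t=0:+1/4 = 1/4
3j²(1 1 2; 1 1 -2) = Δ·Π!·Σ² = 1/5  (sign +1)
combine: 4πI² = 45·2/15·1/5 = 6/5
take √, sign +1: I = 0.30901936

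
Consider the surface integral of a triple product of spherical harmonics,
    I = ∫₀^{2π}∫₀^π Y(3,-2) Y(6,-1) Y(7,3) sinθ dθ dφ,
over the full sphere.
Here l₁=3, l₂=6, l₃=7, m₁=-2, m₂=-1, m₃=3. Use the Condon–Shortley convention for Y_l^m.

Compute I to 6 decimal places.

Checks pass: Σm=0; 16 even; l₃=7∈[3,9].
(2·3+1)(2·6+1)(2·7+1) = 1365
Δ: 2! 4! 10! / 17! → 1/2042040
sum: t=0:+1/207360 t=1:−1/57600 t=2:+1/207360 = -1/129600
3j²(3 6 7; 0 0 0) = Δ·Π!·Σ² = 168/12155  (sign +1)
sum: t=1:−1/414720 t=2:+1/362880 = 1/2903040
3j²(3 6 7; -2 -1 3) = Δ·Π!·Σ² = 25/68068  (sign +1)
combine: 4πI² = 1365·168/12155·25/68068 = 3150/454597
take √, sign +1: I = 0.02348211

0.023482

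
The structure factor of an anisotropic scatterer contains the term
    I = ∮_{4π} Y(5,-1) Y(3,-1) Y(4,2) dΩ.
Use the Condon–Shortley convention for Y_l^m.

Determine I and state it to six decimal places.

0.106335

Rules hold: Σm=0, L=12 even, 2≤4≤8.
N = 11·7·9 = 693
Δ = 4!·6!·2!/13! = 1/180180
Racah Σ t=1..3: t=1:−1/576 t=2:+1/144 t=3:−1/576 = 1/288
⇒ 3j(5 3 4; 0 0 0)² = 20/1001, sgn +1
Racah Σ t=0..2: t=0:+1/34560 t=1:−1/720 t=2:+1/384 = 43/34560
⇒ 3j(5 3 4; -1 -1 2)² = 1849/180180, sgn +1
4πI² = N·(3j₀)²·(3jₘ)² = 1849/13013
I = +1·√(0.142089/4π) = 0.10633465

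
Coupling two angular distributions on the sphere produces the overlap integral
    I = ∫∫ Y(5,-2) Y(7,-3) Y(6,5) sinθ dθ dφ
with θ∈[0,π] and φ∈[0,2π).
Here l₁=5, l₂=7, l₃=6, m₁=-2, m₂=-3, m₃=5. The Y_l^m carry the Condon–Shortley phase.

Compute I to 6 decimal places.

-0.138752

m-sum 0 ✓  L=18 even ✓  2≤6≤12 ✓
Π(2lᵢ+1) = 11×15×13 = 2145
triangle coeff Δ(5,7,6) = 1/174594420
Σ_t [1,5]: t=1:−1/4147200 t=2:+1/207360 t=3:−1/82944 t=4:+1/207360 t=5:−1/4147200 = -1/345600
(3j)²=420/46189 [(5 7 6; 0 0 0)], sign=-1
Σ_t [3,4]: t=3:−1/4354560 t=4:+1/11612160 = -1/6967296
(3j)²=625/50388 [(5 7 6; -2 -3 5)], sign=+1
⇒ 4πI² = 328125/1356277
I = (-1)√(328125/1356277/(4π)) = -0.13875241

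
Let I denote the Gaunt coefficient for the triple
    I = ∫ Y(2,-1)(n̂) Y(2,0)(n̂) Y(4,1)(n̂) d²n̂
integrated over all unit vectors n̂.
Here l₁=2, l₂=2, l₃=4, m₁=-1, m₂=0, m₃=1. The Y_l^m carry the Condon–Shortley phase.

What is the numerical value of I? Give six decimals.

Checks pass: Σm=0; 8 even; l₃=4∈[0,4].
(2·2+1)(2·2+1)(2·4+1) = 225
Δ: 0! 4! 4! / 9! → 1/630
sum: t=0:+1/16 = 1/16
3j²(2 2 4; 0 0 0) = Δ·Π!·Σ² = 2/35  (sign +1)
sum: t=0:+1/24 = 1/24
3j²(2 2 4; -1 0 1) = Δ·Π!·Σ² = 1/21  (sign -1)
combine: 4πI² = 225·2/35·1/21 = 30/49
take √, sign -1: I = -0.22072812

-0.220728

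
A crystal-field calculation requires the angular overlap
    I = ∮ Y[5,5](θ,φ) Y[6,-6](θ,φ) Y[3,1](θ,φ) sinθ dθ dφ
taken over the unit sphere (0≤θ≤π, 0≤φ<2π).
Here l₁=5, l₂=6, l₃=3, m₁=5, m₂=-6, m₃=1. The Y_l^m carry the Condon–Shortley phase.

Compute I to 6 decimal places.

m-sum 0 ✓  L=14 even ✓  1≤3≤11 ✓
Π(2lᵢ+1) = 11×13×7 = 1001
triangle coeff Δ(5,6,3) = 1/675675
Σ_t [3,5]: t=3:−1/8640 t=4:+1/2304 t=5:−1/8640 = 7/34560
(3j)²=7/429 [(5 6 3; 0 0 0)], sign=-1
Σ_t [0,0]: t=0:+1/1935360 = 1/1935360
(3j)²=3/91 [(5 6 3; 5 -6 1)], sign=+1
⇒ 4πI² = 7/13
I = (-1)√(7/13/(4π)) = -0.20700098

-0.207001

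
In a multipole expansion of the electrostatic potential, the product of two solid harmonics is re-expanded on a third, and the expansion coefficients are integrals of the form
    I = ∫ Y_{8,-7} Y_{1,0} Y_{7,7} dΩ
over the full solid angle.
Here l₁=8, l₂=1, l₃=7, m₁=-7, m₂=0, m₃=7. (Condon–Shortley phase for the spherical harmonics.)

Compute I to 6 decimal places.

Rules hold: Σm=0, L=16 even, 7≤7≤9.
N = 17·3·15 = 765
Δ = 2!·14!·0!/17! = 1/2040
Racah Σ t=1..1: t=1:−1/25401600 = -1/25401600
⇒ 3j(8 1 7; 0 0 0)² = 8/255, sgn +1
Racah Σ t=1..1: t=1:−1/87178291200 = -1/87178291200
⇒ 3j(8 1 7; -7 0 7)² = 1/136, sgn -1
4πI² = N·(3j₀)²·(3jₘ)² = 3/17
I = -1·√(0.176471/4π) = -0.11850352

-0.118504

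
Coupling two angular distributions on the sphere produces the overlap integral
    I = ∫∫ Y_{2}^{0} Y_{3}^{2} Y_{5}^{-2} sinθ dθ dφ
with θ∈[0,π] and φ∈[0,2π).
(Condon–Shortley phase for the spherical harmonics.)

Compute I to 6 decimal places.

Rules hold: Σm=0, L=10 even, 1≤5≤5.
N = 5·7·11 = 385
Δ = 0!·4!·6!/11! = 1/2310
Racah Σ t=0..0: t=0:+1/144 = 1/144
⇒ 3j(2 3 5; 0 0 0)² = 10/231, sgn -1
Racah Σ t=0..0: t=0:+1/480 = 1/480
⇒ 3j(2 3 5; 0 2 -2)² = 3/110, sgn -1
4πI² = N·(3j₀)²·(3jₘ)² = 5/11
I = +1·√(0.454545/4π) = 0.19018827

0.190188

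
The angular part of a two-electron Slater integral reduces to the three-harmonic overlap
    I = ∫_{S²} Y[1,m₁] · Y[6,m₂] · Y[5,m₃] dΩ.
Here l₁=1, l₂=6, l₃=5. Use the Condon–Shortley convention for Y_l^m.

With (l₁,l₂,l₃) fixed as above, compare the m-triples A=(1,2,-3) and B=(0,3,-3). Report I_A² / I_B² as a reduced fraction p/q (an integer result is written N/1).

2/9

Same 1,6,5: normalisation and zero-m 3j drop out of the ratio.
A: Δ: 2! 0! 10! / 13! → 1/858; sum: t=0:+1/161280 = 1/161280; 3j²(1 6 5; 1 2 -3) = Δ·Π!·Σ² = 1/143  (sign +1)
B: Δ: 2! 0! 10! / 13! → 1/858; sum: t=1:−1/80640 = -1/80640; 3j²(1 6 5; 0 3 -3) = Δ·Π!·Σ² = 9/286  (sign -1)
I_A²/I_B² = (1/143)/(9/286) = 2/9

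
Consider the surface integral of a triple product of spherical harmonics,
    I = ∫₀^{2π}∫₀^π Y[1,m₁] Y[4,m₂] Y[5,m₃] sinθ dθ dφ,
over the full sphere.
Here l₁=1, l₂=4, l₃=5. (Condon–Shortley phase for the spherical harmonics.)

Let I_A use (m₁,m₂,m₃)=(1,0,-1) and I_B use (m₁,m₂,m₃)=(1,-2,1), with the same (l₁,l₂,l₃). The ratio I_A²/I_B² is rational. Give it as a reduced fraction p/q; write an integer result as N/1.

5/2

Same 1,4,5: normalisation and zero-m 3j drop out of the ratio.
A: Δ: 0! 2! 8! / 11! → 1/495; sum: t=0:+1/1152 = 1/1152; 3j²(1 4 5; 1 0 -1) = Δ·Π!·Σ² = 1/33  (sign +1)
B: Δ: 0! 2! 8! / 11! → 1/495; sum: t=0:+1/2880 = 1/2880; 3j²(1 4 5; 1 -2 1) = Δ·Π!·Σ² = 2/165  (sign +1)
I_A²/I_B² = (1/33)/(2/165) = 5/2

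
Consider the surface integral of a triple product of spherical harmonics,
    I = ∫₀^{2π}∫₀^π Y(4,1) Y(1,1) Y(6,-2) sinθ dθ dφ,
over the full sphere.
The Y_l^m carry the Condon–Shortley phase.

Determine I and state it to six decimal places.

0.000000

|4−1|≤6≤4+1 violated ⇒ I = 0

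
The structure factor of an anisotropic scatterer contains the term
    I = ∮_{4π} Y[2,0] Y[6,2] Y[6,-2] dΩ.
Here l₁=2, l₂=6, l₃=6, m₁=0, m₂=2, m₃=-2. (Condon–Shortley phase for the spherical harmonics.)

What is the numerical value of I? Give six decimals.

Rules hold: Σm=0, L=14 even, 4≤6≤8.
N = 5·13·13 = 845
Δ = 2!·2!·10!/15! = 1/90090
Racah Σ t=0..2: t=0:+1/69120 t=1:−1/14400 t=2:+1/69120 = -7/172800
⇒ 3j(2 6 6; 0 0 0)² = 14/715, sgn -1
Racah Σ t=0..2: t=0:+1/322560 t=1:−1/30240 t=2:+1/69120 = -1/64512
⇒ 3j(2 6 6; 0 2 -2)² = 10/1001, sgn -1
4πI² = N·(3j₀)²·(3jₘ)² = 20/121
I = +1·√(0.165289/4π) = 0.11468784

0.114688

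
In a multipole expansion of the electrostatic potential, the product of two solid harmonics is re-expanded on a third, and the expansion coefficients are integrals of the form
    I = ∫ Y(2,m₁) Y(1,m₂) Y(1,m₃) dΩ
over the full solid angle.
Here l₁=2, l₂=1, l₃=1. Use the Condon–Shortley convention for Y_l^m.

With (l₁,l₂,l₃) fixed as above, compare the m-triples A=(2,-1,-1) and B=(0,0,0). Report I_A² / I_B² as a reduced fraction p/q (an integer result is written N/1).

Same 2,1,1: normalisation and zero-m 3j drop out of the ratio.
A: Δ: 2! 2! 0! / 5! → 1/30; sum: t=0:+1/4 = 1/4; 3j²(2 1 1; 2 -1 -1) = Δ·Π!·Σ² = 1/5  (sign +1)
B: Δ: 2! 2! 0! / 5! → 1/30; sum: t=1:−1/1 = -1/1; 3j²(2 1 1; 0 0 0) = Δ·Π!·Σ² = 2/15  (sign +1)
I_A²/I_B² = (1/5)/(2/15) = 3/2

3/2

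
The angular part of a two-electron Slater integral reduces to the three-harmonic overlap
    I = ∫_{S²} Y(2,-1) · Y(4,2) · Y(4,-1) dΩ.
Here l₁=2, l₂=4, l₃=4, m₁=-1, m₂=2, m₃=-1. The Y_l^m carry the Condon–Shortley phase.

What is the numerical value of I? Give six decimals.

0.127700

m-sum 0 ✓  L=10 even ✓  2≤4≤6 ✓
Π(2lᵢ+1) = 5×9×9 = 405
triangle coeff Δ(2,4,4) = 1/13860
Σ_t [0,2]: t=0:+1/192 t=1:−1/36 t=2:+1/192 = -5/288
(3j)²=20/693 [(2 4 4; 0 0 0)], sign=-1
Σ_t [1,2]: t=1:−1/240 t=2:+1/96 = 1/160
(3j)²=27/1540 [(2 4 4; -1 2 -1)], sign=-1
⇒ 4πI² = 1215/5929
I = (+1)√(1215/5929/(4π)) = 0.12770047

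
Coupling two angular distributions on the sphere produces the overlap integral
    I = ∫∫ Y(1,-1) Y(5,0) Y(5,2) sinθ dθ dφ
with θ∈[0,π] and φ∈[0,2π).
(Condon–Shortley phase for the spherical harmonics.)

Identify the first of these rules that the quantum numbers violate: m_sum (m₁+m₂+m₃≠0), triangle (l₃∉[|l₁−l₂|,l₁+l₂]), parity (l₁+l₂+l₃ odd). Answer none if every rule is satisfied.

m_sum

Σmᵢ = 1  ✗
l₃∈[|l₁−l₂|,l₁+l₂]=[4,6], have l₃=5
Σlᵢ = 11 ⇒ odd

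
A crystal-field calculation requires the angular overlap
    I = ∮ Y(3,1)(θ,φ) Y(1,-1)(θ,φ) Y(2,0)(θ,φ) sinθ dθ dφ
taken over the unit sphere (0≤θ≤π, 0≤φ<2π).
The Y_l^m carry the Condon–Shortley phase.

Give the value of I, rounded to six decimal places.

m-sum 0 ✓  L=6 even ✓  2≤2≤4 ✓
Π(2lᵢ+1) = 7×3×5 = 105
triangle coeff Δ(3,1,2) = 1/105
Σ_t [1,1]: t=1:−1/4 = -1/4
(3j)²=3/35 [(3 1 2; 0 0 0)], sign=-1
Σ_t [0,0]: t=0:+1/8 = 1/8
(3j)²=2/35 [(3 1 2; 1 -1 0)], sign=+1
⇒ 4πI² = 18/35
I = (-1)√(18/35/(4π)) = -0.20230066

-0.202301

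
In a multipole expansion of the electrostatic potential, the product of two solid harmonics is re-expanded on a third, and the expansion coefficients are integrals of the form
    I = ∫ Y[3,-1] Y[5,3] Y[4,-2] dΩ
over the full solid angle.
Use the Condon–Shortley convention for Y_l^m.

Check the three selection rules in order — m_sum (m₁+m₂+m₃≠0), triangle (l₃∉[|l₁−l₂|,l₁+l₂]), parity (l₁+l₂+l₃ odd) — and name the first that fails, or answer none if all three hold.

none

azimuthal sum: -1 + 3 − 2 = 0  ✓
2 ≤ 4 ≤ 8 (triangle on l)  ✓
L = 3 + 5 + 4 = 12 (even)  ✓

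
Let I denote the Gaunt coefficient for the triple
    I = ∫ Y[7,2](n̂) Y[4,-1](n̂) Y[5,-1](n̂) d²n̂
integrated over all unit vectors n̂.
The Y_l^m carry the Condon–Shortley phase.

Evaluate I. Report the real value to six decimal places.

Rules hold: Σm=0, L=16 even, 3≤5≤11.
N = 15·9·11 = 1485
Δ = 6!·8!·2!/17! = 1/6126120
Racah Σ t=2..4: t=2:+1/69120 t=3:−1/20736 t=4:+1/69120 = -1/51840
⇒ 3j(7 4 5; 0 0 0)² = 280/21879, sgn +1
Racah Σ t=1..3: t=1:−1/138240 t=2:+1/34560 t=3:−1/103680 = 1/82944
⇒ 3j(7 4 5; 2 -1 -1)² = 125/9724, sgn +1
4πI² = N·(3j₀)²·(3jₘ)² = 131250/537251
I = +1·√(0.244299/4π) = 0.13942996

0.139430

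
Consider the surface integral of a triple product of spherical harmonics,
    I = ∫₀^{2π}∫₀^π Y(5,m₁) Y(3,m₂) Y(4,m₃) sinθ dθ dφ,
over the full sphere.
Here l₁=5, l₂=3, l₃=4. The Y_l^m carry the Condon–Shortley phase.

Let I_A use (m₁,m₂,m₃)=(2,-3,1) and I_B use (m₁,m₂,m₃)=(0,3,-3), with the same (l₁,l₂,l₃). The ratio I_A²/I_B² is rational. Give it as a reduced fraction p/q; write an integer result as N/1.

10/3

Same 5,3,4: normalisation and zero-m 3j drop out of the ratio.
A: Δ: 4! 6! 2! / 13! → 1/180180; sum: t=0:+1/1728 = 1/1728; 3j²(5 3 4; 2 -3 1) = Δ·Π!·Σ² = 25/858  (sign -1)
B: Δ: 4! 6! 2! / 13! → 1/180180; sum: t=4:+1/5760 = 1/5760; 3j²(5 3 4; 0 3 -3) = Δ·Π!·Σ² = 5/572  (sign -1)
I_A²/I_B² = (25/858)/(5/572) = 10/3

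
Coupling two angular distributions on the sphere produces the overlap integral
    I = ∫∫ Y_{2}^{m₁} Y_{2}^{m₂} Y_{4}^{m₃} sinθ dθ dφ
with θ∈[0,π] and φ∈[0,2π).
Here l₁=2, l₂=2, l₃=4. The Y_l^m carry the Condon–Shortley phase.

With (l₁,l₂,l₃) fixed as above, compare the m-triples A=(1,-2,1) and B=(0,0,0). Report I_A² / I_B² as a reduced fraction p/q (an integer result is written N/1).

5/36

Same 2,2,4: normalisation and zero-m 3j drop out of the ratio.
A: Δ: 0! 4! 4! / 9! → 1/630; sum: t=0:+1/144 = 1/144; 3j²(2 2 4; 1 -2 1) = Δ·Π!·Σ² = 1/126  (sign -1)
B: Δ: 0! 4! 4! / 9! → 1/630; sum: t=0:+1/16 = 1/16; 3j²(2 2 4; 0 0 0) = Δ·Π!·Σ² = 2/35  (sign +1)
I_A²/I_B² = (1/126)/(2/35) = 5/36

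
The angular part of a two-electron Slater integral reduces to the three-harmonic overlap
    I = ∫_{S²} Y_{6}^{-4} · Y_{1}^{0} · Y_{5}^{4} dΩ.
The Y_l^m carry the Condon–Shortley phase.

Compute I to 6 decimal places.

m-sum 0 ✓  L=12 even ✓  5≤5≤7 ✓
Π(2lᵢ+1) = 13×3×11 = 429
triangle coeff Δ(6,1,5) = 1/858
Σ_t [1,1]: t=1:−1/14400 = -1/14400
(3j)²=6/143 [(6 1 5; 0 0 0)], sign=+1
Σ_t [1,1]: t=1:−1/362880 = -1/362880
(3j)²=10/429 [(6 1 5; -4 0 4)], sign=+1
⇒ 4πI² = 60/143
I = (+1)√(60/143/(4π)) = 0.18272698

0.182727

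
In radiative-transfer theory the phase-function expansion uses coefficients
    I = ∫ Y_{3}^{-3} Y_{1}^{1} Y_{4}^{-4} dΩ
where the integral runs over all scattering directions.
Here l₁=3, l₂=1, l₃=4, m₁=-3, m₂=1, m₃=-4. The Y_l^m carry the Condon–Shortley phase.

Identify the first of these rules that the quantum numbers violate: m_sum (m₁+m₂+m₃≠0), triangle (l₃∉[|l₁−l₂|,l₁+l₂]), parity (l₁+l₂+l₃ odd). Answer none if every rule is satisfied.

Σmᵢ = -6  ✗
l₃∈[|l₁−l₂|,l₁+l₂]=[2,4], have l₃=4
Σlᵢ = 8 ⇒ even

m_sum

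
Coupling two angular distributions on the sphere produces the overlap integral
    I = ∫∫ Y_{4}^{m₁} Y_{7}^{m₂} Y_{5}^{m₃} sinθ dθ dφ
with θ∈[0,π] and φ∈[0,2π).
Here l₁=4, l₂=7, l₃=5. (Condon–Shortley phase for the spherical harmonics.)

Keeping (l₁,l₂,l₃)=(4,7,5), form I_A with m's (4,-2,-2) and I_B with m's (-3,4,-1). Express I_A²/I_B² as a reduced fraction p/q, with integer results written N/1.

Shared (l₁,l₂,l₃)=(4,7,5): N and (l;000)² cancel in I_A²/I_B².
A: Δ = 6!·2!·8!/17! = 1/6126120; Racah Σ t=0..0: t=0:+1/1036800 = 1/1036800; ⇒ 3j(4 7 5; 4 -2 -2)² = 98/12155, sgn -1
B: Δ = 6!·2!·8!/17! = 1/6126120; Racah Σ t=5..6: t=5:−1/345600 t=6:+1/518400 = -1/1036800; ⇒ 3j(4 7 5; -3 4 -1)² = 7/2210, sgn -1
I_A²/I_B² = (98/12155)/(7/2210) = 28/11

28/11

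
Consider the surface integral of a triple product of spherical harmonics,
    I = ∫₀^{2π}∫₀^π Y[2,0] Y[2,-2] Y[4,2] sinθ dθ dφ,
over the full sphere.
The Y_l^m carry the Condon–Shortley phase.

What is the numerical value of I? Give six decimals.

0.156078

Rules hold: Σm=0, L=8 even, 0≤4≤4.
N = 5·5·9 = 225
Δ = 0!·4!·4!/9! = 1/630
Racah Σ t=0..0: t=0:+1/16 = 1/16
⇒ 3j(2 2 4; 0 0 0)² = 2/35, sgn +1
Racah Σ t=0..0: t=0:+1/96 = 1/96
⇒ 3j(2 2 4; 0 -2 2)² = 1/42, sgn +1
4πI² = N·(3j₀)²·(3jₘ)² = 15/49
I = +1·√(0.306122/4π) = 0.15607835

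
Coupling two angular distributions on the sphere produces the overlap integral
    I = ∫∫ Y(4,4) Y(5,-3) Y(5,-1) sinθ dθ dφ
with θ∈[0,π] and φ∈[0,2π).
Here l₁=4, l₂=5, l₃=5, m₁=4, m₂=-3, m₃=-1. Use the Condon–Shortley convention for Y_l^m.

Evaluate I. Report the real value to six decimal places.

m-sum 0 ✓  L=14 even ✓  1≤5≤9 ✓
Π(2lᵢ+1) = 9×11×11 = 1089
triangle coeff Δ(4,5,5) = 1/3153150
Σ_t [0,4]: t=0:+1/69120 t=1:−1/1728 t=2:+1/576 t=3:−1/1728 t=4:+1/69120 = 7/11520
(3j)²=2/143 [(4 5 5; 0 0 0)], sign=-1
Σ_t [0,0]: t=0:+1/27648 = 1/27648
(3j)²=10/429 [(4 5 5; 4 -3 -1)], sign=+1
⇒ 4πI² = 60/169
I = (-1)√(60/169/(4π)) = -0.16808437

-0.168084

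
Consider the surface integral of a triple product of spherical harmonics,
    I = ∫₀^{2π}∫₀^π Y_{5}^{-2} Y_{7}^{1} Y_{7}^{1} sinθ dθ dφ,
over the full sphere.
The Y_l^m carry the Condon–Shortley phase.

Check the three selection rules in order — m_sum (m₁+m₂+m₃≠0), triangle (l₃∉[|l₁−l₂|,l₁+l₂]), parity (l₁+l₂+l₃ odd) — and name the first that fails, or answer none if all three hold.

parity

azimuthal sum: -2 + 1 + 1 = 0  ✓
2 ≤ 7 ≤ 12 (triangle on l)  ✓
L = 5 + 7 + 7 = 19 (odd)  ✗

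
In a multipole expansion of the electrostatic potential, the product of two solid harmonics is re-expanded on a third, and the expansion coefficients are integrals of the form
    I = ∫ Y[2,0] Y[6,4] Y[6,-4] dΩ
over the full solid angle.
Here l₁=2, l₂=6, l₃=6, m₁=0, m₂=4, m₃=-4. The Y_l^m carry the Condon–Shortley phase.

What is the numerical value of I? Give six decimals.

m-sum 0 ✓  L=14 even ✓  4≤6≤8 ✓
Π(2lᵢ+1) = 5×13×13 = 845
triangle coeff Δ(2,6,6) = 1/90090
Σ_t [0,2]: t=0:+1/69120 t=1:−1/14400 t=2:+1/69120 = -7/172800
(3j)²=14/715 [(2 6 6; 0 0 0)], sign=-1
Σ_t [0,2]: t=0:+1/14515200 t=1:−1/362880 t=2:+1/322560 = 1/2419200
(3j)²=2/5005 [(2 6 6; 0 4 -4)], sign=+1
⇒ 4πI² = 4/605
I = (-1)√(4/605/(4π)) = -0.02293757

-0.022938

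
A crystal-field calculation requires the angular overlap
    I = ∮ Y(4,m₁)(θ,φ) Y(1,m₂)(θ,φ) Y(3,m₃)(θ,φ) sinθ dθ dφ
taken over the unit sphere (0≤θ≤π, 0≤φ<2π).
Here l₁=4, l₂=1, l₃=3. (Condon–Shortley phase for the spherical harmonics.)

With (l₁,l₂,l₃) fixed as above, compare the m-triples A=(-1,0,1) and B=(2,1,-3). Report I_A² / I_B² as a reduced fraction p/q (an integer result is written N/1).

l's match ⇒ only the (l;m) 3-j factors differ between A and B.
A: triangle coeff Δ(4,1,3) = 1/252; Σ_t [1,1]: t=1:−1/48 = -1/48; (3j)²=5/84 [(4 1 3; -1 0 1)], sign=-1
B: triangle coeff Δ(4,1,3) = 1/252; Σ_t [2,2]: t=2:+1/1440 = 1/1440; (3j)²=1/252 [(4 1 3; 2 1 -3)], sign=+1
I_A²/I_B² = (5/84)/(1/252) = 15/1

15/1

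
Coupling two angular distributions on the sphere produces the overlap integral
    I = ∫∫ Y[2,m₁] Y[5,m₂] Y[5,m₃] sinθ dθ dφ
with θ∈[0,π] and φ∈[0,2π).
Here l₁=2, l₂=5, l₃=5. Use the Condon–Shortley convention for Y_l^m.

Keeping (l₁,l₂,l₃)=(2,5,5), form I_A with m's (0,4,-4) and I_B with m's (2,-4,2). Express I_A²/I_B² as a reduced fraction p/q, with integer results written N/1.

1/2

Shared (l₁,l₂,l₃)=(2,5,5): N and (l;000)² cancel in I_A²/I_B².
A: Δ = 2!·2!·8!/13! = 1/38610; Racah Σ t=1..2: t=1:−1/40320 t=2:+1/20160 = 1/40320; ⇒ 3j(2 5 5; 0 4 -4)² = 6/715, sgn -1
B: Δ = 2!·2!·8!/13! = 1/38610; Racah Σ t=0..0: t=0:+1/20160 = 1/20160; ⇒ 3j(2 5 5; 2 -4 2)² = 12/715, sgn -1
I_A²/I_B² = (6/715)/(12/715) = 1/2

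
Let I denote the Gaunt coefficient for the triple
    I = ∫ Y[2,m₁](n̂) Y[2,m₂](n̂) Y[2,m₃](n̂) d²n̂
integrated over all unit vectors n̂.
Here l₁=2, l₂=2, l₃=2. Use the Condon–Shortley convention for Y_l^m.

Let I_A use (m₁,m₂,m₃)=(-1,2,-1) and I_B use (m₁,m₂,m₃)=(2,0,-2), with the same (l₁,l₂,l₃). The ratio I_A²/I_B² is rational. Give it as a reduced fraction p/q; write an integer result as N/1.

Same 2,2,2: normalisation and zero-m 3j drop out of the ratio.
A: Δ: 2! 2! 2! / 7! → 1/630; sum: t=2:+1/4 = 1/4; 3j²(2 2 2; -1 2 -1) = Δ·Π!·Σ² = 3/35  (sign -1)
B: Δ: 2! 2! 2! / 7! → 1/630; sum: t=0:+1/8 = 1/8; 3j²(2 2 2; 2 0 -2) = Δ·Π!·Σ² = 2/35  (sign +1)
I_A²/I_B² = (3/35)/(2/35) = 3/2

3/2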